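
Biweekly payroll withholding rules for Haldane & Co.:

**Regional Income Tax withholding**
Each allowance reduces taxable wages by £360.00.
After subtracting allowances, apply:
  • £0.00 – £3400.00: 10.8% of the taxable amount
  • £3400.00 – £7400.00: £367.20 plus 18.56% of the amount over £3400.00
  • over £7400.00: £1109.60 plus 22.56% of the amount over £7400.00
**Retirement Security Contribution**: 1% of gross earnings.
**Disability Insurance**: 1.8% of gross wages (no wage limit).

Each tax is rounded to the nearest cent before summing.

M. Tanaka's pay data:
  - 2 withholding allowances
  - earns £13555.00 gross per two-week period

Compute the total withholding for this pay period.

Regional Income Tax: taxable = £13555.00 − 2×£360.00 = £12835.00
  £1109.60 + 22.56% × (£12835.00 − £7400.00) = £1109.60 + 22.56% × £5435.00 = £2335.74
Retirement Security Contribution: 1% × £13555.00 = £135.55
Disability Insurance: 1.8% × £13555.00 = £243.99
Total: £2335.74 + £135.55 + £243.99 = £2715.28

£2715.28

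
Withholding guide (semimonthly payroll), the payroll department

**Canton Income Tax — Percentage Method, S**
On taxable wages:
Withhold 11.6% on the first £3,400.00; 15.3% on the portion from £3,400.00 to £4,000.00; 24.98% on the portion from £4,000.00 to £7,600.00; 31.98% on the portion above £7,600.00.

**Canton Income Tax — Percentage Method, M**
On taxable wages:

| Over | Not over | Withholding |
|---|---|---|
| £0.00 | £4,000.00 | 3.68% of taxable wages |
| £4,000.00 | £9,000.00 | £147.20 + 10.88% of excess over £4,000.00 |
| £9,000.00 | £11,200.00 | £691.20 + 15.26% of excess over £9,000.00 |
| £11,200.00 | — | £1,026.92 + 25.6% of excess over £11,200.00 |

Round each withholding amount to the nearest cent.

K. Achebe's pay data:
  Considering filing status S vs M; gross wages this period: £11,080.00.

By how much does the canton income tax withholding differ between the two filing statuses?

£1,489.77

Canton Income Tax (S): taxable = £11,080.00
  £1,385.48 + 31.98% × (£11,080.00 − £7,600.00) = £1,385.48 + 31.98% × £3,480.00 = £2,498.38
Canton Income Tax (M): taxable = £11,080.00
  £691.20 + 15.26% × (£11,080.00 − £9,000.00) = £691.20 + 15.26% × £2,080.00 = £1,008.61
Difference: |£2,498.38 − £1,008.61| = £1,489.77 (higher under S)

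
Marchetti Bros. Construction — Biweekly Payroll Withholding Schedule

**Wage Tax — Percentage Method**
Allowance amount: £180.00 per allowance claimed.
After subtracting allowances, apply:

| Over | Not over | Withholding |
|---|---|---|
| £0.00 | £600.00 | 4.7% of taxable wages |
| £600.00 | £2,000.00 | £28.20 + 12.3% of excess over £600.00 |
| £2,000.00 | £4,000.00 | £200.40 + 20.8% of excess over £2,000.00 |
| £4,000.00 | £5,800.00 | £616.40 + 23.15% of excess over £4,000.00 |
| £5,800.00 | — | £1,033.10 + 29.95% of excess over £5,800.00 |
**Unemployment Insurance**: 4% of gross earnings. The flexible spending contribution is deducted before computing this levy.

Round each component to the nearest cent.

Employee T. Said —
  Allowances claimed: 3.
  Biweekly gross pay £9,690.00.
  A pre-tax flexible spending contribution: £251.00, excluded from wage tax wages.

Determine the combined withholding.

£2,338.81

Wage Tax: taxable = £9,690.00 − £251.00 − 3×£180.00 = £8,899.00
  £1,033.10 + 29.95% × (£8,899.00 − £5,800.00) = £1,033.10 + 29.95% × £3,099.00 = £1,961.25
Unemployment Insurance: 4% × £9,439.00 = £377.56
Total: £1,961.25 + £377.56 = £2,338.81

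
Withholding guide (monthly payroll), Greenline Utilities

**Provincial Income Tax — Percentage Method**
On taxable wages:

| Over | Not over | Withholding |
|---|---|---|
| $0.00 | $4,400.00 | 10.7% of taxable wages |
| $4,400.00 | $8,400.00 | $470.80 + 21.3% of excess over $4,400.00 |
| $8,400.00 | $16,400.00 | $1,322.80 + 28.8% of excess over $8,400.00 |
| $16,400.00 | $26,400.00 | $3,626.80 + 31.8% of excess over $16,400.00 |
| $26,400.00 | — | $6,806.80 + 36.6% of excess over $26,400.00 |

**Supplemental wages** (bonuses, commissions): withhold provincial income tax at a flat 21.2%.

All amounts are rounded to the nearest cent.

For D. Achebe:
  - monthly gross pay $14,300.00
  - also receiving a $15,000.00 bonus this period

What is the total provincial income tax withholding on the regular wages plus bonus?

Provincial Income Tax: taxable = $14,300.00
  $1,322.80 + 28.8% × ($14,300.00 − $8,400.00) = $1,322.80 + 28.8% × $5,900.00 = $3,022.00
Supplemental (21.2% flat on bonus): 21.2% × $15,000.00 = $3,180.00
Total provincial income tax: $3,022.00 + $3,180.00 = $6,202.00

$6,202.00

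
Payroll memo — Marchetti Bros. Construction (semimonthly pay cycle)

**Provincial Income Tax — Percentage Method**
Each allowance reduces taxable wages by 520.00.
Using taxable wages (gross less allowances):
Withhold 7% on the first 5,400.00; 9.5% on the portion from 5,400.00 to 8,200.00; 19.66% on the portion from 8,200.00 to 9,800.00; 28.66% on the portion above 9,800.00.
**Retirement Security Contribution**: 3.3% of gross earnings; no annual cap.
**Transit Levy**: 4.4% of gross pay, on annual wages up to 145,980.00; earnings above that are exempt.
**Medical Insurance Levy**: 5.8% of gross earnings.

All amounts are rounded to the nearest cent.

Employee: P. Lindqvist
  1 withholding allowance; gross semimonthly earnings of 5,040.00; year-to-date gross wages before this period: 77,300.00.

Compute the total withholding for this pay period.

996.80

Provincial Income Tax: taxable = 5,040.00 − 1×520.00 = 4,520.00
  7% × 4,520.00 = 316.40
Retirement Security Contribution: 3.3% × 5,040.00 = 166.32
Transit Levy: 4.4% × 5,040.00 = 221.76
Medical Insurance Levy: 5.8% × 5,040.00 = 292.32
Total: 316.40 + 166.32 + 221.76 + 292.32 = 996.80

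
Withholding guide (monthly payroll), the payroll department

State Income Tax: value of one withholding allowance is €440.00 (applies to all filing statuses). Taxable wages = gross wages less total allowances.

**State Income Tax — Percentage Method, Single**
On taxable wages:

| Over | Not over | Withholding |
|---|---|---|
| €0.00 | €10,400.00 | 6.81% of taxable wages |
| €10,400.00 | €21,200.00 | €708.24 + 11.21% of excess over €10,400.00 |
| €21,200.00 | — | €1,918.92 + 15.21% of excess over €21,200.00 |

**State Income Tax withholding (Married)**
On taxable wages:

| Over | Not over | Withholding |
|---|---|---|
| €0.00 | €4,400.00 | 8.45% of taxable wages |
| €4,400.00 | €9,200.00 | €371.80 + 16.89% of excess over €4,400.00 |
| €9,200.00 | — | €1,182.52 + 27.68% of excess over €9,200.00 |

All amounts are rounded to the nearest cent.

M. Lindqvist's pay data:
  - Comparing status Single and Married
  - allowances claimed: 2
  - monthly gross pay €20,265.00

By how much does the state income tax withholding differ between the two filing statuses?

State Income Tax (Single): taxable = €20,265.00 − 2×€440.00 = €19,385.00
  €708.24 + 11.21% × (€19,385.00 − €10,400.00) = €708.24 + 11.21% × €8,985.00 = €1,715.46
State Income Tax (Married): taxable = €20,265.00 − 2×€440.00 = €19,385.00
  €1,182.52 + 27.68% × (€19,385.00 − €9,200.00) = €1,182.52 + 27.68% × €10,185.00 = €4,001.73
Difference: |€1,715.46 − €4,001.73| = €2,286.27 (higher under Married)

€2,286.27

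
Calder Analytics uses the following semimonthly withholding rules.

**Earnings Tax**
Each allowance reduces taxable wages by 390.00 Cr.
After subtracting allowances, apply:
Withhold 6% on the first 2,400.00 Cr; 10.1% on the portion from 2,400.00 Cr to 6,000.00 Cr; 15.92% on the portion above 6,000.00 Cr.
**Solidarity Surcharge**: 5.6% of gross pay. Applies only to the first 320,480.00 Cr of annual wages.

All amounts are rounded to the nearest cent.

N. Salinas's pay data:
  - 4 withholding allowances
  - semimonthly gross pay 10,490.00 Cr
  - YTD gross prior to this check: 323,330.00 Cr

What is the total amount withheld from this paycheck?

Earnings Tax: taxable = 10,490.00 Cr − 4×390.00 Cr = 8,930.00 Cr
  507.60 Cr + 15.92% × (8,930.00 Cr − 6,000.00 Cr) = 507.60 Cr + 15.92% × 2,930.00 Cr = 974.06 Cr
Solidarity Surcharge: YTD 323,330.00 Cr ≥ cap 320,480.00 Cr → 0.00 Cr
Total: 974.06 Cr + 0.00 Cr = 974.06 Cr

974.06 Cr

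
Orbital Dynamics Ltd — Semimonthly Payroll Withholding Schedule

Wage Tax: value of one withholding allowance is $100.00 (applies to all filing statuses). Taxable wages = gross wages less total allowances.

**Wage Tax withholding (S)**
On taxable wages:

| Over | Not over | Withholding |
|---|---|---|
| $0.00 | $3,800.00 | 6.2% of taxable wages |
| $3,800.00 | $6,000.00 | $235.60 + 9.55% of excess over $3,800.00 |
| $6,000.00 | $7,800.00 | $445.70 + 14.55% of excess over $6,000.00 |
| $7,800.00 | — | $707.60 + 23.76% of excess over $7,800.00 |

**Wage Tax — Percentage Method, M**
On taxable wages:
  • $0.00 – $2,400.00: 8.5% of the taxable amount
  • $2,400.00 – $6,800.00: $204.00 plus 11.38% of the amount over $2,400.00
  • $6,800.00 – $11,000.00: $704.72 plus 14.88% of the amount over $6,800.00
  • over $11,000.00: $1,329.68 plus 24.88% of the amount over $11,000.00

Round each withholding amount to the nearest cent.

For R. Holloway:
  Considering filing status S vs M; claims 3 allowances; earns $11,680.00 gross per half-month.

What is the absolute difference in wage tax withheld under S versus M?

Wage Tax (S): taxable = $11,680.00 − 3×$100.00 = $11,380.00
  $707.60 + 23.76% × ($11,380.00 − $7,800.00) = $707.60 + 23.76% × $3,580.00 = $1,558.21
Wage Tax (M): taxable = $11,680.00 − 3×$100.00 = $11,380.00
  $1,329.68 + 24.88% × ($11,380.00 − $11,000.00) = $1,329.68 + 24.88% × $380.00 = $1,424.22
Difference: |$1,558.21 − $1,424.22| = $133.99 (higher under S)

$133.99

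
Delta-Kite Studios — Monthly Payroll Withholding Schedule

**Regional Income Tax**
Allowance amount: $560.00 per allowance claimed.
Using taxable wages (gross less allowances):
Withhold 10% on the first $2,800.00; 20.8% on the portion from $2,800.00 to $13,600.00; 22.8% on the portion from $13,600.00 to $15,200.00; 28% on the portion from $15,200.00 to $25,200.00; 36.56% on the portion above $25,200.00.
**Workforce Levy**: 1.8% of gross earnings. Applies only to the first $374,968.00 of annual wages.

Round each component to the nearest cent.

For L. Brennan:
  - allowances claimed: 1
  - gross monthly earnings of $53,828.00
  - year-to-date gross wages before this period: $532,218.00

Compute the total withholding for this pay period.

Regional Income Tax: taxable = $53,828.00 − 1×$560.00 = $53,268.00
  $5,691.20 + 36.56% × ($53,268.00 − $25,200.00) = $5,691.20 + 36.56% × $28,068.00 = $15,952.86
Workforce Levy: YTD $532,218.00 ≥ cap $374,968.00 → $0.00
Total: $15,952.86 + $0.00 = $15,952.86

$15,952.86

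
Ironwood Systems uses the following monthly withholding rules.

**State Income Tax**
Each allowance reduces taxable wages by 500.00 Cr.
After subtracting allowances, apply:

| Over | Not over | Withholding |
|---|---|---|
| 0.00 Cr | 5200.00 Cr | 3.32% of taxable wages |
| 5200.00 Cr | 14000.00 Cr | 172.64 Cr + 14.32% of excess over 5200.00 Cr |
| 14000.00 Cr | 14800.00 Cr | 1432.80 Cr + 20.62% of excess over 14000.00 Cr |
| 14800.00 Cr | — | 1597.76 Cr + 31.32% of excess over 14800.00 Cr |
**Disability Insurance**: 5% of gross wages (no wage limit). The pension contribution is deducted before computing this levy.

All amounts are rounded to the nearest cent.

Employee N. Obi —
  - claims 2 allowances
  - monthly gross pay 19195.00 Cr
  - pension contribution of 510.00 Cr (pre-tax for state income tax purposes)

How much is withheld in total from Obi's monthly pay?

3435.59 Cr

State Income Tax: taxable = 19195.00 Cr − 510.00 Cr − 2×500.00 Cr = 17685.00 Cr
  1597.76 Cr + 31.32% × (17685.00 Cr − 14800.00 Cr) = 1597.76 Cr + 31.32% × 2885.00 Cr = 2501.34 Cr
Disability Insurance: 5% × 18685.00 Cr = 934.25 Cr
Total: 2501.34 Cr + 934.25 Cr = 3435.59 Cr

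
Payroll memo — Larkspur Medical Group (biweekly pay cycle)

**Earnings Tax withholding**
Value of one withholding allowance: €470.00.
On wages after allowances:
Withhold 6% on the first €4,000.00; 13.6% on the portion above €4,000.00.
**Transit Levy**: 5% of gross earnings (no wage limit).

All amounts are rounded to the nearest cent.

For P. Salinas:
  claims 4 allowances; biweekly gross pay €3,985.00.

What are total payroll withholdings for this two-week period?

Earnings Tax: taxable = €3,985.00 − 4×€470.00 = €2,105.00
  6% × €2,105.00 = €126.30
Transit Levy: 5% × €3,985.00 = €199.25
Total: €126.30 + €199.25 = €325.55

€325.55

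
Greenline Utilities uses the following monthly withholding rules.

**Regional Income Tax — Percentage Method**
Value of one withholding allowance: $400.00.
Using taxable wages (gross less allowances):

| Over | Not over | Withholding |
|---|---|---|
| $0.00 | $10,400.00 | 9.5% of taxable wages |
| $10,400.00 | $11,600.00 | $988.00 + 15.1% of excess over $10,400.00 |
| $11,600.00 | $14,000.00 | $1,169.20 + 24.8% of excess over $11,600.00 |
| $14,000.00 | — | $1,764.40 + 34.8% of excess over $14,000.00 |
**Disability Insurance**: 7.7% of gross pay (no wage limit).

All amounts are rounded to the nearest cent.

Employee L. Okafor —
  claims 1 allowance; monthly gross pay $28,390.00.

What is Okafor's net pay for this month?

Regional Income Tax: taxable = $28,390.00 − 1×$400.00 = $27,990.00
  $1,764.40 + 34.8% × ($27,990.00 − $14,000.00) = $1,764.40 + 34.8% × $13,990.00 = $6,632.92
Disability Insurance: 7.7% × $28,390.00 = $2,186.03
Total withheld: $6,632.92 + $2,186.03 = $8,818.95
Net pay: $28,390.00 − $8,818.95 = $19,571.05

$19,571.05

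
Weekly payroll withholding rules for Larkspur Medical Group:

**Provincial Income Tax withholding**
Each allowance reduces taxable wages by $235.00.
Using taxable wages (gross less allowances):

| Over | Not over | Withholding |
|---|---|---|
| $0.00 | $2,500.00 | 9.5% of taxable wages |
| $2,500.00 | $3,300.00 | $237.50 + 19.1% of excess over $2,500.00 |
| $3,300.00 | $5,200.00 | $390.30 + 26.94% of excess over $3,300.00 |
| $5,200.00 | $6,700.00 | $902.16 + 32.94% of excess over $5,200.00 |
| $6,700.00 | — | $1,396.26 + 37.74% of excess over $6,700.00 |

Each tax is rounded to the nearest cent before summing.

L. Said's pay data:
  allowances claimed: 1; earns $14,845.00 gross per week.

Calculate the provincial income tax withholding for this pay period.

Provincial Income Tax: taxable = $14,845.00 − 1×$235.00 = $14,610.00
  $1,396.26 + 37.74% × ($14,610.00 − $6,700.00) = $1,396.26 + 37.74% × $7,910.00 = $4,381.49

$4,381.49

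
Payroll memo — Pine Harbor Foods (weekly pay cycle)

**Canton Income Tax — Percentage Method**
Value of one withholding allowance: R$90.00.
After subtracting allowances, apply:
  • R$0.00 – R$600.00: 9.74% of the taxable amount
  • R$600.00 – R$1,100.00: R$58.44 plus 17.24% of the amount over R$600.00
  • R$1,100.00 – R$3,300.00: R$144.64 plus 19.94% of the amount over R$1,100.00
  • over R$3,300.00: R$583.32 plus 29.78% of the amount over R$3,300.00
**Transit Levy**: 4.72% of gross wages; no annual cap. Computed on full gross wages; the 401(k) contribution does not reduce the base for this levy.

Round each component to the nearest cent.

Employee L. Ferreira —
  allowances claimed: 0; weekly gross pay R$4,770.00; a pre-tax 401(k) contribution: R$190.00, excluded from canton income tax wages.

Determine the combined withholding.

R$1,189.64

Canton Income Tax: taxable = R$4,770.00 − R$190.00 = R$4,580.00
  R$583.32 + 29.78% × (R$4,580.00 − R$3,300.00) = R$583.32 + 29.78% × R$1,280.00 = R$964.50
Transit Levy: 4.72% × R$4,770.00 = R$225.14
Total: R$964.50 + R$225.14 = R$1,189.64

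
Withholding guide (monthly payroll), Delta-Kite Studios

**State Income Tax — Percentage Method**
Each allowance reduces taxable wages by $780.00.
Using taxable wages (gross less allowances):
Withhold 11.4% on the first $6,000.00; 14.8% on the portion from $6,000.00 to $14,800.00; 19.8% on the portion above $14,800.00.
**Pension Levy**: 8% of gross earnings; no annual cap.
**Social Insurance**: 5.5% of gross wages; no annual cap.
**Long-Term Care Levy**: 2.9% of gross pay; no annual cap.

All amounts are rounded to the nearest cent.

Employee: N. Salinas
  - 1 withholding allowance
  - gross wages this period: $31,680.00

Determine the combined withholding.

$10,369.72

State Income Tax: taxable = $31,680.00 − 1×$780.00 = $30,900.00
  $1,986.40 + 19.8% × ($30,900.00 − $14,800.00) = $1,986.40 + 19.8% × $16,100.00 = $5,174.20
Pension Levy: 8% × $31,680.00 = $2,534.40
Social Insurance: 5.5% × $31,680.00 = $1,742.40
Long-Term Care Levy: 2.9% × $31,680.00 = $918.72
Total: $5,174.20 + $2,534.40 + $1,742.40 + $918.72 = $10,369.72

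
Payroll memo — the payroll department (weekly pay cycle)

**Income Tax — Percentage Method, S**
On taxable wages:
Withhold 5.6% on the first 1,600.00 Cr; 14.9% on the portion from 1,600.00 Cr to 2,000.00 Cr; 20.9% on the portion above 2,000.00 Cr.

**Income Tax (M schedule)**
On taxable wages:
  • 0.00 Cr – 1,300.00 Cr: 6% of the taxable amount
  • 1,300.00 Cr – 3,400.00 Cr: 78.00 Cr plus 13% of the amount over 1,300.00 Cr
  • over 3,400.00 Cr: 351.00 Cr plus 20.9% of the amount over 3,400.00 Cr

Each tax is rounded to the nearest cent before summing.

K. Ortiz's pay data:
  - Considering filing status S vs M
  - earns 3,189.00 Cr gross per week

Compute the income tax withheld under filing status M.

323.57 Cr

Income Tax (M): taxable = 3,189.00 Cr
  78.00 Cr + 13% × (3,189.00 Cr − 1,300.00 Cr) = 78.00 Cr + 13% × 1,889.00 Cr = 323.57 Cr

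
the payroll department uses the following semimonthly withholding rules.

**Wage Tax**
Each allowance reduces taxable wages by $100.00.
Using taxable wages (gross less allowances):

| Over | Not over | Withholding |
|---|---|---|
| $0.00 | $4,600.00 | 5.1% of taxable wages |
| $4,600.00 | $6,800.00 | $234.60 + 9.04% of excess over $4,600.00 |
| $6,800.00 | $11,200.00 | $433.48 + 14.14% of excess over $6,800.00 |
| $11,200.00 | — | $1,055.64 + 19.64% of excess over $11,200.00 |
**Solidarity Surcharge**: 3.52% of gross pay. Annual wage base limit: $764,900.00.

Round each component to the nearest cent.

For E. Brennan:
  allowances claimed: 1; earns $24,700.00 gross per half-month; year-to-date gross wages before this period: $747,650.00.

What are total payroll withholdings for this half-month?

Wage Tax: taxable = $24,700.00 − 1×$100.00 = $24,600.00
  $1,055.64 + 19.64% × ($24,600.00 − $11,200.00) = $1,055.64 + 19.64% × $13,400.00 = $3,687.40
Solidarity Surcharge: cap $764,900.00 − YTD $747,650.00 = $17,250.00 subject; 3.52% × $17,250.00 = $607.20
Total: $3,687.40 + $607.20 = $4,294.60

$4,294.60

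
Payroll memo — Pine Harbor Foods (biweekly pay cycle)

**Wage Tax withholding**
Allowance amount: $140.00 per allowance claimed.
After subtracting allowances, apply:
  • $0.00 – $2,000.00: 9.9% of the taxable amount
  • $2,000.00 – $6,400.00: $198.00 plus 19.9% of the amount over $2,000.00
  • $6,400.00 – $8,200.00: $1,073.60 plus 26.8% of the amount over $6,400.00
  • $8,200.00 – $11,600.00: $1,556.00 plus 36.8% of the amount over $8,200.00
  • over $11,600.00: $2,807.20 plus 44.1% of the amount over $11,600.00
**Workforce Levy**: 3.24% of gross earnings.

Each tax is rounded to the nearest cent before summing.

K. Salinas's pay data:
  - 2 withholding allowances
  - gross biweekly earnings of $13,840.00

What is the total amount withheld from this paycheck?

Wage Tax: taxable = $13,840.00 − 2×$140.00 = $13,560.00
  $2,807.20 + 44.1% × ($13,560.00 − $11,600.00) = $2,807.20 + 44.1% × $1,960.00 = $3,671.56
Workforce Levy: 3.24% × $13,840.00 = $448.42
Total: $3,671.56 + $448.42 = $4,119.98

$4,119.98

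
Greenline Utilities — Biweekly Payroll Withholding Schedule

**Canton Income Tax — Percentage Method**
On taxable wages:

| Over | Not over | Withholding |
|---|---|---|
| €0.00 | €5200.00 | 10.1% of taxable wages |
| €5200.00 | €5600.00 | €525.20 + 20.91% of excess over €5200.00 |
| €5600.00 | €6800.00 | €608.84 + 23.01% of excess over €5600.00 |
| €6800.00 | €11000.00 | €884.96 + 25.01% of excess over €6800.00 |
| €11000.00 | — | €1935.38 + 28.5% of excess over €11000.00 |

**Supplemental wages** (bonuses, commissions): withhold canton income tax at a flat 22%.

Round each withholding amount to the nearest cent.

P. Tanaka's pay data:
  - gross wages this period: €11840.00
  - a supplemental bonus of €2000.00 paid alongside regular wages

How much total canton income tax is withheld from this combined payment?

€2614.78

Canton Income Tax: taxable = €11840.00
  €1935.38 + 28.5% × (€11840.00 − €11000.00) = €1935.38 + 28.5% × €840.00 = €2174.78
Supplemental (22% flat on bonus): 22% × €2000.00 = €440.00
Total canton income tax: €2174.78 + €440.00 = €2614.78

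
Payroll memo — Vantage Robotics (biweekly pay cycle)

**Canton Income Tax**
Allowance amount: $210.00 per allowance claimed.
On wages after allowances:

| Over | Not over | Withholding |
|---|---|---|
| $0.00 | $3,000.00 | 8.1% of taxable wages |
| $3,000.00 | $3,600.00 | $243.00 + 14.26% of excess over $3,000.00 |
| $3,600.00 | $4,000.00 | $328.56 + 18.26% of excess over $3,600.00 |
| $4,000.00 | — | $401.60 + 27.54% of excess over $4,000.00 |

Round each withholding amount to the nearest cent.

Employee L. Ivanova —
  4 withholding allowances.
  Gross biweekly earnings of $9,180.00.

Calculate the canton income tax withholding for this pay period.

Canton Income Tax: taxable = $9,180.00 − 4×$210.00 = $8,340.00
  $401.60 + 27.54% × ($8,340.00 − $4,000.00) = $401.60 + 27.54% × $4,340.00 = $1,596.84

$1,596.84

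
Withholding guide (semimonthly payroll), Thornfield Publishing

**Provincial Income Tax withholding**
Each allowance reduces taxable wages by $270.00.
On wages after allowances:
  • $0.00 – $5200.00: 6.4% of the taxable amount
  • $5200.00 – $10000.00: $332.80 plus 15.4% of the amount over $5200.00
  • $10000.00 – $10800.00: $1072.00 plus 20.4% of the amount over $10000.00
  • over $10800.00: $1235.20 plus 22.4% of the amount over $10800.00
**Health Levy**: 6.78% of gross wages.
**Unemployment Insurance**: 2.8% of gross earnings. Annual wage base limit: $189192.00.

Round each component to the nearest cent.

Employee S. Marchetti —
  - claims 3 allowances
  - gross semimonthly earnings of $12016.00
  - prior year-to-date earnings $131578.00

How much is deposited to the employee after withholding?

$9538.73

Provincial Income Tax: taxable = $12016.00 − 3×$270.00 = $11206.00
  $1235.20 + 22.4% × ($11206.00 − $10800.00) = $1235.20 + 22.4% × $406.00 = $1326.14
Health Levy: 6.78% × $12016.00 = $814.68
Unemployment Insurance: 2.8% × $12016.00 = $336.45
Total withheld: $1326.14 + $814.68 + $336.45 = $2477.27
Net pay: $12016.00 − $2477.27 = $9538.73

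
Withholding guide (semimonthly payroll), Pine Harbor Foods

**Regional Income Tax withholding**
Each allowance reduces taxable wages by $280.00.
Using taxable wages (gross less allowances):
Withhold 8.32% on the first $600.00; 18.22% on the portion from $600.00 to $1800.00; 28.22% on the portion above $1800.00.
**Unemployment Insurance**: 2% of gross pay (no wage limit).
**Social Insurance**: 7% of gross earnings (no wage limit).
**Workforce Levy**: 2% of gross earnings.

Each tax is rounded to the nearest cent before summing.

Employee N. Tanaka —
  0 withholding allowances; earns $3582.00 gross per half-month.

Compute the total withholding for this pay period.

Regional Income Tax: taxable = $3582.00
  $268.56 + 28.22% × ($3582.00 − $1800.00) = $268.56 + 28.22% × $1782.00 = $771.44
Unemployment Insurance: 2% × $3582.00 = $71.64
Social Insurance: 7% × $3582.00 = $250.74
Workforce Levy: 2% × $3582.00 = $71.64
Total: $771.44 + $71.64 + $250.74 + $71.64 = $1165.46

$1165.46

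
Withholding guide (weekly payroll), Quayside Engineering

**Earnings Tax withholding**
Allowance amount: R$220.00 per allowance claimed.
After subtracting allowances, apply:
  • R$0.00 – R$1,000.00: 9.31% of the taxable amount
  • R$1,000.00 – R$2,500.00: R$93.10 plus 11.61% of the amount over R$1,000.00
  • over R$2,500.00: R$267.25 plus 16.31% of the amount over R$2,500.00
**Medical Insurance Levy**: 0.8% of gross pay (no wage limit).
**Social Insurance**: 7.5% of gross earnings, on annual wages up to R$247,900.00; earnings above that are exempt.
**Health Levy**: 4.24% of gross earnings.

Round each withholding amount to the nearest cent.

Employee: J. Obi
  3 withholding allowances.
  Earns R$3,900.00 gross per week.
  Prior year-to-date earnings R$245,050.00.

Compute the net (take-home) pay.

R$3,101.75

Earnings Tax: taxable = R$3,900.00 − 3×R$220.00 = R$3,240.00
  R$267.25 + 16.31% × (R$3,240.00 − R$2,500.00) = R$267.25 + 16.31% × R$740.00 = R$387.94
Medical Insurance Levy: 0.8% × R$3,900.00 = R$31.20
Social Insurance: cap R$247,900.00 − YTD R$245,050.00 = R$2,850.00 subject; 7.5% × R$2,850.00 = R$213.75
Health Levy: 4.24% × R$3,900.00 = R$165.36
Total withheld: R$387.94 + R$31.20 + R$213.75 + R$165.36 = R$798.25
Net pay: R$3,900.00 − R$798.25 = R$3,101.75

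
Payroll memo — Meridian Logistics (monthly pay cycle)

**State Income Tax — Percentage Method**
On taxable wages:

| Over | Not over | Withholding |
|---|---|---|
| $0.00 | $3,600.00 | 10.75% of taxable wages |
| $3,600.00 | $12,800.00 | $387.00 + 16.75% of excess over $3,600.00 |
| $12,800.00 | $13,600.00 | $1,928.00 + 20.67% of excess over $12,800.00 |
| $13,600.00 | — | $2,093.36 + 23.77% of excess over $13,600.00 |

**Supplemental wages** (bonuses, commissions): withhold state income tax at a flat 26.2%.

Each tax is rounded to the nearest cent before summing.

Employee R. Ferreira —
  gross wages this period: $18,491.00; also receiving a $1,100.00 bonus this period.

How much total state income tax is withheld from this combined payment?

State Income Tax: taxable = $18,491.00
  $2,093.36 + 23.77% × ($18,491.00 − $13,600.00) = $2,093.36 + 23.77% × $4,891.00 = $3,255.95
Supplemental (26.2% flat on bonus): 26.2% × $1,100.00 = $288.20
Total state income tax: $3,255.95 + $288.20 = $3,544.15

$3,544.15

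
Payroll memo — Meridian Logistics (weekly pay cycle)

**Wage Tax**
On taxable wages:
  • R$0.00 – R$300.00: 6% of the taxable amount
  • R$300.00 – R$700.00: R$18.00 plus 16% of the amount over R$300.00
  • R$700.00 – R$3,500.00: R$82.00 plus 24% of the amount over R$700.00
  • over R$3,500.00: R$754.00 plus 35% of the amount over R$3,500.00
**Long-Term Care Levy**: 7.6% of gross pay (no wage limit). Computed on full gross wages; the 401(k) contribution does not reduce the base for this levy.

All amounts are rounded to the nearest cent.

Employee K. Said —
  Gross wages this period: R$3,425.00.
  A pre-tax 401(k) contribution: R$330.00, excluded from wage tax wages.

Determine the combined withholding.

Wage Tax: taxable = R$3,425.00 − R$330.00 = R$3,095.00
  R$82.00 + 24% × (R$3,095.00 − R$700.00) = R$82.00 + 24% × R$2,395.00 = R$656.80
Long-Term Care Levy: 7.6% × R$3,425.00 = R$260.30
Total: R$656.80 + R$260.30 = R$917.10

R$917.10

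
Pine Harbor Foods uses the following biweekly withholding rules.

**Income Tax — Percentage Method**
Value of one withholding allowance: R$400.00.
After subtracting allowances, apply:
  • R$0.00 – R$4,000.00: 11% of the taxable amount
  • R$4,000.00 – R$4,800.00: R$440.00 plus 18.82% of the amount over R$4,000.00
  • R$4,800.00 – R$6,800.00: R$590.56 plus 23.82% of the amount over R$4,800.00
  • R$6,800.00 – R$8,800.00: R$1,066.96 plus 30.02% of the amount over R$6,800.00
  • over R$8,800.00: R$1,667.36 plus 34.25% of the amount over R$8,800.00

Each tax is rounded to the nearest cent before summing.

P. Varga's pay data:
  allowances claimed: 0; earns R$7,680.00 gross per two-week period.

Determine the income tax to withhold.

Income Tax: taxable = R$7,680.00
  R$1,066.96 + 30.02% × (R$7,680.00 − R$6,800.00) = R$1,066.96 + 30.02% × R$880.00 = R$1,331.14

R$1,331.14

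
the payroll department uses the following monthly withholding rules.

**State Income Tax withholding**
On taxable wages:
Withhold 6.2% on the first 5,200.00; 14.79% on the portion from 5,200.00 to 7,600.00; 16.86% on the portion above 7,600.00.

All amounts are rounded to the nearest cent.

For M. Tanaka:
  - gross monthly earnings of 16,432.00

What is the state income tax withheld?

State Income Tax: taxable = 16,432.00
  677.36 + 16.86% × (16,432.00 − 7,600.00) = 677.36 + 16.86% × 8,832.00 = 2,166.44

2,166.44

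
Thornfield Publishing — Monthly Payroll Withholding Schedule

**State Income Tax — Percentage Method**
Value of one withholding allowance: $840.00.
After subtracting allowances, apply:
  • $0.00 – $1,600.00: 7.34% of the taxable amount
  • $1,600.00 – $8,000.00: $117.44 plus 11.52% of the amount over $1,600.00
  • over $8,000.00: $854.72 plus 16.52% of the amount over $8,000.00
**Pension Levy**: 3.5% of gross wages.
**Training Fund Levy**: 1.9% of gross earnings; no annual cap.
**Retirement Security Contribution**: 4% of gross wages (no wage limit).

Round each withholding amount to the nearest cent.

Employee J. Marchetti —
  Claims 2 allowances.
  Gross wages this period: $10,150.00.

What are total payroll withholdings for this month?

State Income Tax: taxable = $10,150.00 − 2×$840.00 = $8,470.00
  $854.72 + 16.52% × ($8,470.00 − $8,000.00) = $854.72 + 16.52% × $470.00 = $932.36
Pension Levy: 3.5% × $10,150.00 = $355.25
Training Fund Levy: 1.9% × $10,150.00 = $192.85
Retirement Security Contribution: 4% × $10,150.00 = $406.00
Total: $932.36 + $355.25 + $192.85 + $406.00 = $1,886.46

$1,886.46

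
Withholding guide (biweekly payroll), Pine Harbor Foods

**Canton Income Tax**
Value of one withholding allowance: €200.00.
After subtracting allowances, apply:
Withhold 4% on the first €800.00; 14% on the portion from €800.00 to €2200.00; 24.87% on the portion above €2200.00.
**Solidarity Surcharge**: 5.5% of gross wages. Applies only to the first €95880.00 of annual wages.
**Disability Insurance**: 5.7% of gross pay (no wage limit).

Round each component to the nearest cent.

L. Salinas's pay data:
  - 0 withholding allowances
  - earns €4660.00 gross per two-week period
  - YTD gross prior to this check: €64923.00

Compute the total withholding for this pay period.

Canton Income Tax: taxable = €4660.00
  €228.00 + 24.87% × (€4660.00 − €2200.00) = €228.00 + 24.87% × €2460.00 = €839.80
Solidarity Surcharge: 5.5% × €4660.00 = €256.30
Disability Insurance: 5.7% × €4660.00 = €265.62
Total: €839.80 + €256.30 + €265.62 = €1361.72

€1361.72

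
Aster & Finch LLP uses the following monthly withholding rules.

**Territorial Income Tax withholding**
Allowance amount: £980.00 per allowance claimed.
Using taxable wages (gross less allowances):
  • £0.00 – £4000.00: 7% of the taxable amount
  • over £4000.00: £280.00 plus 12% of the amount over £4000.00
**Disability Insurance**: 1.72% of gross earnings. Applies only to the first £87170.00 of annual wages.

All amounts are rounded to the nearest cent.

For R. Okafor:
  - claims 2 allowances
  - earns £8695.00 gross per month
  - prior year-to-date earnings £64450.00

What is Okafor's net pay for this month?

£7937.25

Territorial Income Tax: taxable = £8695.00 − 2×£980.00 = £6735.00
  £280.00 + 12% × (£6735.00 − £4000.00) = £280.00 + 12% × £2735.00 = £608.20
Disability Insurance: 1.72% × £8695.00 = £149.55
Total withheld: £608.20 + £149.55 = £757.75
Net pay: £8695.00 − £757.75 = £7937.25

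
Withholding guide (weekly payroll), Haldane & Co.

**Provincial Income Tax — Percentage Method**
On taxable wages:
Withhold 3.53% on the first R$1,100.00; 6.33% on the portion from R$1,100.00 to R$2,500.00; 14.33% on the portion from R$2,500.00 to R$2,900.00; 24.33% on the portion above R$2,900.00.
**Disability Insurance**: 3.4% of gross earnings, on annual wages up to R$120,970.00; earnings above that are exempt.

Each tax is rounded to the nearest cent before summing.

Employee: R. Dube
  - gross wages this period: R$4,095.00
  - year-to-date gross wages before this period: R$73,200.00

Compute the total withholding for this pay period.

R$614.74

Provincial Income Tax: taxable = R$4,095.00
  R$184.77 + 24.33% × (R$4,095.00 − R$2,900.00) = R$184.77 + 24.33% × R$1,195.00 = R$475.51
Disability Insurance: 3.4% × R$4,095.00 = R$139.23
Total: R$475.51 + R$139.23 = R$614.74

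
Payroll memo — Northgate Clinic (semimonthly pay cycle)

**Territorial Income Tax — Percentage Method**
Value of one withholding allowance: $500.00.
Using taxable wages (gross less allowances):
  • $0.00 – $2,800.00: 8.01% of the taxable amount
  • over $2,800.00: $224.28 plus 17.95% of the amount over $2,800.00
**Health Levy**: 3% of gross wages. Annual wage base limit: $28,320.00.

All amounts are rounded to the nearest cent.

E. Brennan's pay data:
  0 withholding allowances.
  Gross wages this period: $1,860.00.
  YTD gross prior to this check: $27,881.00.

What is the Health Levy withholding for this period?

$13.17

Health Levy: cap $28,320.00 − YTD $27,881.00 = $439.00 subject; 3% × $439.00 = $13.17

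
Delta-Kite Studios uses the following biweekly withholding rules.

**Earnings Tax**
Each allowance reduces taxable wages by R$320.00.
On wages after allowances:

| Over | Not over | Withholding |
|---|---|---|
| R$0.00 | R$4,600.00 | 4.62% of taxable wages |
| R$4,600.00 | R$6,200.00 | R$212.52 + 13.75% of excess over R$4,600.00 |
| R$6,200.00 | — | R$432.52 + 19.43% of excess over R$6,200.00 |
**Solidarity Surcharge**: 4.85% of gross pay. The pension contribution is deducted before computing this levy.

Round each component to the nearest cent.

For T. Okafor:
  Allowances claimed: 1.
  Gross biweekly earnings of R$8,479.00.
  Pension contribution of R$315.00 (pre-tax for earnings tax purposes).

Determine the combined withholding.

Earnings Tax: taxable = R$8,479.00 − R$315.00 − 1×R$320.00 = R$7,844.00
  R$432.52 + 19.43% × (R$7,844.00 − R$6,200.00) = R$432.52 + 19.43% × R$1,644.00 = R$751.95
Solidarity Surcharge: 4.85% × R$8,164.00 = R$395.95
Total: R$751.95 + R$395.95 = R$1,147.90

R$1,147.90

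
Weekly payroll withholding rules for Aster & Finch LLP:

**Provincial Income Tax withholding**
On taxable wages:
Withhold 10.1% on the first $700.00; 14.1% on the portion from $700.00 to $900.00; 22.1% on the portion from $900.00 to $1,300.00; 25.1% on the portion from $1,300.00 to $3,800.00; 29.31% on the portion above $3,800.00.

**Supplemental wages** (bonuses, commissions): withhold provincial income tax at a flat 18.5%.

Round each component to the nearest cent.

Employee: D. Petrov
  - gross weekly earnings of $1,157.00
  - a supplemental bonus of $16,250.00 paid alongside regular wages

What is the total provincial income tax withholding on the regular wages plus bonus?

$3,161.95

Provincial Income Tax: taxable = $1,157.00
  $98.90 + 22.1% × ($1,157.00 − $900.00) = $98.90 + 22.1% × $257.00 = $155.70
Supplemental (18.5% flat on bonus): 18.5% × $16,250.00 = $3,006.25
Total provincial income tax: $155.70 + $3,006.25 = $3,161.95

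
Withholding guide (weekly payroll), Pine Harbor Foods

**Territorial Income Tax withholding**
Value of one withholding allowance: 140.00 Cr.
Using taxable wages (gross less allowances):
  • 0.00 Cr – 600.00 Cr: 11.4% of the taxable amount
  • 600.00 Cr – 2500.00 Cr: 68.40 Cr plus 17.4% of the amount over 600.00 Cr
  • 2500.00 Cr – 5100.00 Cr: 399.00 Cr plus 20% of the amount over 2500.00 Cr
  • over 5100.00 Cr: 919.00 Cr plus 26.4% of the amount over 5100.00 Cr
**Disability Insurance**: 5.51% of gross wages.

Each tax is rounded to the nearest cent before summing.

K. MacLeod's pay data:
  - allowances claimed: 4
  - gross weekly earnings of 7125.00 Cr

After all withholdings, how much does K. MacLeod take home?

Territorial Income Tax: taxable = 7125.00 Cr − 4×140.00 Cr = 6565.00 Cr
  919.00 Cr + 26.4% × (6565.00 Cr − 5100.00 Cr) = 919.00 Cr + 26.4% × 1465.00 Cr = 1305.76 Cr
Disability Insurance: 5.51% × 7125.00 Cr = 392.59 Cr
Total withheld: 1305.76 Cr + 392.59 Cr = 1698.35 Cr
Net pay: 7125.00 Cr − 1698.35 Cr = 5426.65 Cr

5426.65 Cr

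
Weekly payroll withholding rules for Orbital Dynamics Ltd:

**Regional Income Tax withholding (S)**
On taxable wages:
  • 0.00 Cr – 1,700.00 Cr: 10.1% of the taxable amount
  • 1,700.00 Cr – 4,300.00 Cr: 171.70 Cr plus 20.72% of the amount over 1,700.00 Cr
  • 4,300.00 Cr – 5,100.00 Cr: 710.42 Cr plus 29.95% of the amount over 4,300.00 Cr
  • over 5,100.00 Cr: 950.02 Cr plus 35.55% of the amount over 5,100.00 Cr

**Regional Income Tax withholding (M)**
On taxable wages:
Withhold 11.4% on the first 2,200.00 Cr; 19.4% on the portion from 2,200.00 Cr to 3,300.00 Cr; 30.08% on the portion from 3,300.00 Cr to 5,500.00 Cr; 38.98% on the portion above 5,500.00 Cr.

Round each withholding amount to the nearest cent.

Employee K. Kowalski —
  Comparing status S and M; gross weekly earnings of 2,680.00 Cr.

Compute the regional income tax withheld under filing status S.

374.76 Cr

Regional Income Tax (S): taxable = 2,680.00 Cr
  171.70 Cr + 20.72% × (2,680.00 Cr − 1,700.00 Cr) = 171.70 Cr + 20.72% × 980.00 Cr = 374.76 Cr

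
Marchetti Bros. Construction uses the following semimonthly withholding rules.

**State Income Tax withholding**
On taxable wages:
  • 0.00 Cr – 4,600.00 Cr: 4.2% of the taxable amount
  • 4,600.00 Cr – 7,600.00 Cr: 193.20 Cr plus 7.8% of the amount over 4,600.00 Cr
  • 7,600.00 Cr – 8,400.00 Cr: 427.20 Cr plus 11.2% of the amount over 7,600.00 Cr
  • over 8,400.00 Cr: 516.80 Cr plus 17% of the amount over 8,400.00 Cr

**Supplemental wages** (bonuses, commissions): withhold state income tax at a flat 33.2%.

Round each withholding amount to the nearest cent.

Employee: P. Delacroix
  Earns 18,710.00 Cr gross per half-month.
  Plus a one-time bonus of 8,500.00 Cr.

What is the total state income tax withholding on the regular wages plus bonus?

5,091.50 Cr

State Income Tax: taxable = 18,710.00 Cr
  516.80 Cr + 17% × (18,710.00 Cr − 8,400.00 Cr) = 516.80 Cr + 17% × 10,310.00 Cr = 2,269.50 Cr
Supplemental (33.2% flat on bonus): 33.2% × 8,500.00 Cr = 2,822.00 Cr
Total state income tax: 2,269.50 Cr + 2,822.00 Cr = 5,091.50 Cr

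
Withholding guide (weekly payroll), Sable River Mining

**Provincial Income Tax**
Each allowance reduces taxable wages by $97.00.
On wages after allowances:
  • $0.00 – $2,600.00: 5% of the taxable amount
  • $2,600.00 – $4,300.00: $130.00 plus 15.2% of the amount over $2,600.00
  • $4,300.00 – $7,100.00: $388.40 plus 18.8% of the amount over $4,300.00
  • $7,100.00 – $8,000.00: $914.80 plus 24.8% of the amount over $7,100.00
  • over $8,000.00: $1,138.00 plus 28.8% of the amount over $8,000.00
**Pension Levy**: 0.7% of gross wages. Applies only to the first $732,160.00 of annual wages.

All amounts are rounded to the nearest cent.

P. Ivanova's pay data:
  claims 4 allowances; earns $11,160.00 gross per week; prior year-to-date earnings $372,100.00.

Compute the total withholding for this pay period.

Provincial Income Tax: taxable = $11,160.00 − 4×$97.00 = $10,772.00
  $1,138.00 + 28.8% × ($10,772.00 − $8,000.00) = $1,138.00 + 28.8% × $2,772.00 = $1,936.34
Pension Levy: 0.7% × $11,160.00 = $78.12
Total: $1,936.34 + $78.12 = $2,014.46

$2,014.46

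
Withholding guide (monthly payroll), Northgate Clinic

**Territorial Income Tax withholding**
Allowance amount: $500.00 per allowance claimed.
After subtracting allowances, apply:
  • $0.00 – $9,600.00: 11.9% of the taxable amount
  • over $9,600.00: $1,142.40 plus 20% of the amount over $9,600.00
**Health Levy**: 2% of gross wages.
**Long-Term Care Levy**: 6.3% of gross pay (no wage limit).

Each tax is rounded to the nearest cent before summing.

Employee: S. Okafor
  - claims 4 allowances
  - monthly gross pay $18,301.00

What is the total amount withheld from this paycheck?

Territorial Income Tax: taxable = $18,301.00 − 4×$500.00 = $16,301.00
  $1,142.40 + 20% × ($16,301.00 − $9,600.00) = $1,142.40 + 20% × $6,701.00 = $2,482.60
Health Levy: 2% × $18,301.00 = $366.02
Long-Term Care Levy: 6.3% × $18,301.00 = $1,152.96
Total: $2,482.60 + $366.02 + $1,152.96 = $4,001.58

$4,001.58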